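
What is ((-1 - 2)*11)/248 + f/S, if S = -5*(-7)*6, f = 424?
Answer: 49111/26040 ≈ 1.8860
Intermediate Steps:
S = 210 (S = 35*6 = 210)
((-1 - 2)*11)/248 + f/S = ((-1 - 2)*11)/248 + 424/210 = -3*11*(1/248) + 424*(1/210) = -33*1/248 + 212/105 = -33/248 + 212/105 = 49111/26040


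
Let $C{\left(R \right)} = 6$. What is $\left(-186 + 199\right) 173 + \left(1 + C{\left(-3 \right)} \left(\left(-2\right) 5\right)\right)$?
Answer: $2190$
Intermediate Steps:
$\left(-186 + 199\right) 173 + \left(1 + C{\left(-3 \right)} \left(\left(-2\right) 5\right)\right) = \left(-186 + 199\right) 173 + \left(1 + 6 \left(\left(-2\right) 5\right)\right) = 13 \cdot 173 + \left(1 + 6 \left(-10\right)\right) = 2249 + \left(1 - 60\right) = 2249 - 59 = 2190$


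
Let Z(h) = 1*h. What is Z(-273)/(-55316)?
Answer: 273/55316 ≈ 0.0049353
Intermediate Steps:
Z(h) = h
Z(-273)/(-55316) = -273/(-55316) = -273*(-1/55316) = 273/55316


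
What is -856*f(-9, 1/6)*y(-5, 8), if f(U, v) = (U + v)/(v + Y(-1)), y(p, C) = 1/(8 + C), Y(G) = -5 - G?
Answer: -5671/46 ≈ -123.28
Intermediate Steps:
f(U, v) = (U + v)/(-4 + v) (f(U, v) = (U + v)/(v + (-5 - 1*(-1))) = (U + v)/(v + (-5 + 1)) = (U + v)/(v - 4) = (U + v)/(-4 + v))
-856*f(-9, 1/6)*y(-5, 8) = -856*(-9 + 1/6)/(-4 + 1/6)/(8 + 8) = -856*(-9 + 1/6)/(-4 + 1/6)/16 = -856*-53/6/(-23/6)/16 = -856*(-6/23*(-53/6))/16 = -45368/(23*16) = -856*53/368 = -5671/46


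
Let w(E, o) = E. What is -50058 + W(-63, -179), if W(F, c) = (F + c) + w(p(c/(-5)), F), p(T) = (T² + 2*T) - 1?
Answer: -1223694/25 ≈ -48948.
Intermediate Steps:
p(T) = -1 + T² + 2*T
W(F, c) = -1 + F + c²/25 + 3*c/5 (W(F, c) = (F + c) + (-1 + (c/(-5))² + 2*(c/(-5))) = (F + c) + (-1 + (c*(-⅕))² + 2*(c*(-⅕))) = (F + c) + (-1 + (-c/5)² + 2*(-c/5)) = (F + c) + (-1 + c²/25 - 2*c/5) = (F + c) + (-1 - 2*c/5 + c²/25) = -1 + F + c²/25 + 3*c/5)
-50058 + W(-63, -179) = -50058 + (-1 - 63 + (1/25)*(-179)² + (⅗)*(-179)) = -50058 + (-1 - 63 + (1/25)*32041 - 537/5) = -50058 + (-1 - 63 + 32041/25 - 537/5) = -50058 + 27756/25 = -1223694/25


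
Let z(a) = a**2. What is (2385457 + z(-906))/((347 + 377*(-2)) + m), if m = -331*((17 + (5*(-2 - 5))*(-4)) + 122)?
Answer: -3206293/92756 ≈ -34.567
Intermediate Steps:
m = -92349 (m = -331*((17 + (5*(-7))*(-4)) + 122) = -331*((17 - 35*(-4)) + 122) = -331*((17 + 140) + 122) = -331*(157 + 122) = -331*279 = -92349)
(2385457 + z(-906))/((347 + 377*(-2)) + m) = (2385457 + (-906)**2)/((347 + 377*(-2)) - 92349) = (2385457 + 820836)/((347 - 754) - 92349) = 3206293/(-407 - 92349) = 3206293/(-92756) = 3206293*(-1/92756) = -3206293/92756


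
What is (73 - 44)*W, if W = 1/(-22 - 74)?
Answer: -29/96 ≈ -0.30208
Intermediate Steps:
W = -1/96 (W = 1/(-96) = -1/96 ≈ -0.010417)
(73 - 44)*W = (73 - 44)*(-1/96) = 29*(-1/96) = -29/96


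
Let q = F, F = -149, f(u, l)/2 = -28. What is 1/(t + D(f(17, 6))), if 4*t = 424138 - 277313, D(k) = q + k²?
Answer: 4/158773 ≈ 2.5193e-5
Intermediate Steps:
f(u, l) = -56 (f(u, l) = 2*(-28) = -56)
q = -149
D(k) = -149 + k²
t = 146825/4 (t = (424138 - 277313)/4 = (¼)*146825 = 146825/4 ≈ 36706.)
1/(t + D(f(17, 6))) = 1/(146825/4 + (-149 + (-56)²)) = 1/(146825/4 + (-149 + 3136)) = 1/(146825/4 + 2987) = 1/(158773/4) = 4/158773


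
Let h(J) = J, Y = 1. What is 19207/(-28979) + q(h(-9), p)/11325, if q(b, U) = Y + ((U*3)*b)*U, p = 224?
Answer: -39476848504/328187175 ≈ -120.29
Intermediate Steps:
q(b, U) = 1 + 3*b*U² (q(b, U) = 1 + ((U*3)*b)*U = 1 + ((3*U)*b)*U = 1 + (3*U*b)*U = 1 + 3*b*U²)
19207/(-28979) + q(h(-9), p)/11325 = 19207/(-28979) + (1 + 3*(-9)*224²)/11325 = 19207*(-1/28979) + (1 + 3*(-9)*50176)*(1/11325) = -19207/28979 + (1 - 1354752)*(1/11325) = -19207/28979 - 1354751*1/11325 = -19207/28979 - 1354751/11325 = -39476848504/328187175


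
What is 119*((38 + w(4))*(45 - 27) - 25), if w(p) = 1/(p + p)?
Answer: 314755/4 ≈ 78689.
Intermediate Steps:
w(p) = 1/(2*p)
119*((38 + w(4))*(45 - 27) - 25) = 119*((38 + (½)/4)*(45 - 27) - 25) = 119*((38 + (½)*(¼))*18 - 25) = 119*((38 + ⅛)*18 - 25) = 119*((305/8)*18 - 25) = 119*(2745/4 - 25) = 119*(2645/4) = 314755/4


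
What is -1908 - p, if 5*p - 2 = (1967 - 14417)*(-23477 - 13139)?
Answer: -455878742/5 ≈ -9.1176e+7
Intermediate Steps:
p = 455869202/5 (p = ⅖ + ((1967 - 14417)*(-23477 - 13139))/5 = ⅖ + (-12450*(-36616))/5 = ⅖ + (⅕)*455869200 = ⅖ + 91173840 = 455869202/5 ≈ 9.1174e+7)
-1908 - p = -1908 - 1*455869202/5 = -1908 - 455869202/5 = -455878742/5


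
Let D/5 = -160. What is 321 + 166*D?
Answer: -132479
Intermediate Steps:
D = -800 (D = 5*(-160) = -800)
321 + 166*D = 321 + 166*(-800) = 321 - 132800 = -132479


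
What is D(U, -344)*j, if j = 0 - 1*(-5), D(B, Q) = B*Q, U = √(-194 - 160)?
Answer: -1720*I*√354 ≈ -32362.0*I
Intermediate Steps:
U = I*√354 (U = √(-354) = I*√354 ≈ 18.815*I)
j = 5 (j = 0 + 5 = 5)
D(U, -344)*j = ((I*√354)*(-344))*5 = -344*I*√354*5 = -1720*I*√354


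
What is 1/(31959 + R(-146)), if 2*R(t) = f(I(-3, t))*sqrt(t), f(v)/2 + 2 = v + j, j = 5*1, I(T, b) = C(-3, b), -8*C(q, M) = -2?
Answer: 255672/8171033785 - 26*I*sqrt(146)/8171033785 ≈ 3.129e-5 - 3.8448e-8*I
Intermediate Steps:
C(q, M) = 1/4 (C(q, M) = -1/8*(-2) = 1/4)
I(T, b) = 1/4
j = 5
f(v) = 6 + 2*v (f(v) = -4 + 2*(v + 5) = -4 + 2*(5 + v) = -4 + (10 + 2*v) = 6 + 2*v)
R(t) = 13*sqrt(t)/4 (R(t) = ((6 + 2*(1/4))*sqrt(t))/2 = ((6 + 1/2)*sqrt(t))/2 = (13*sqrt(t)/2)/2 = 13*sqrt(t)/4)
1/(31959 + R(-146)) = 1/(31959 + 13*sqrt(-146)/4) = 1/(31959 + 13*(I*sqrt(146))/4) = 1/(31959 + 13*I*sqrt(146)/4)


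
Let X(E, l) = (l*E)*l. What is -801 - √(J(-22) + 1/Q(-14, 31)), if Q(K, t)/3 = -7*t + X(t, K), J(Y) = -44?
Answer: -801 - I*√167824979/1953 ≈ -801.0 - 6.6332*I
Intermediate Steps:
X(E, l) = E*l² (X(E, l) = (E*l)*l = E*l²)
Q(K, t) = -21*t + 3*t*K² (Q(K, t) = 3*(-7*t + t*K²) = -21*t + 3*t*K²)
-801 - √(J(-22) + 1/Q(-14, 31)) = -801 - √(-44 + 1/(3*31*(-7 + (-14)²))) = -801 - √(-44 + 1/(3*31*(-7 + 196))) = -801 - √(-44 + 1/(3*31*189)) = -801 - √(-44 + 1/17577) = -801 - √(-773387/17577) = -801 - I*√167824979/1953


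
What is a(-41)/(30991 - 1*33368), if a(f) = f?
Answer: 41/2377 ≈ 0.017249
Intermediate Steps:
a(-41)/(30991 - 1*33368) = -41/(30991 - 1*33368) = -41/(30991 - 33368) = -41/(-2377) = -41*(-1/2377) = 41/2377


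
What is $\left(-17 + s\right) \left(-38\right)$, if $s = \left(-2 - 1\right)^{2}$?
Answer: $304$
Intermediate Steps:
$s = 9$ ($s = \left(-3\right)^{2} = 9$)
$\left(-17 + s\right) \left(-38\right) = \left(-17 + 9\right) \left(-38\right) = \left(-8\right) \left(-38\right) = 304$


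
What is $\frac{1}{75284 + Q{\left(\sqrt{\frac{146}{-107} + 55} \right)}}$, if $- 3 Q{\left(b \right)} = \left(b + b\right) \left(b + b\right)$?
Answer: $\frac{107}{8047736} \approx 1.3296 \cdot 10^{-5}$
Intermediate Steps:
$Q{\left(b \right)} = - \frac{4 b^{2}}{3}$ ($Q{\left(b \right)} = - \frac{\left(b + b\right) \left(b + b\right)}{3} = - \frac{2 b 2 b}{3} = - \frac{4 b^{2}}{3}$)
$\frac{1}{75284 + Q{\left(\sqrt{\frac{146}{-107} + 55} \right)}} = \frac{1}{75284 - \frac{4 \left(\sqrt{\frac{146}{-107} + 55}\right)^{2}}{3}} = \frac{1}{75284 - \frac{4 \left(\sqrt{146 \left(- \frac{1}{107}\right) + 55}\right)^{2}}{3}} = \frac{1}{75284 - \frac{4 \left(\sqrt{- \frac{146}{107} + 55}\right)^{2}}{3}} = \frac{1}{75284 - \frac{4 \left(\sqrt{\frac{5739}{107}}\right)^{2}}{3}} = \frac{1}{75284 - \frac{4 \left(\frac{\sqrt{614073}}{107}\right)^{2}}{3}} = \frac{1}{75284 - \frac{7652}{107}} = \frac{1}{\frac{8047736}{107}} = \frac{107}{8047736}$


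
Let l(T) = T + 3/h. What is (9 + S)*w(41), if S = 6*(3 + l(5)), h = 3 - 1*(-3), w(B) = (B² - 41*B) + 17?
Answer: 1020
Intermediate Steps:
w(B) = 17 + B² - 41*B
h = 6 (h = 3 + 3 = 6)
l(T) = ½ + T (l(T) = T + 3/6 = T + 3*(⅙) = T + ½ = ½ + T)
S = 51 (S = 6*(3 + (½ + 5)) = 6*(3 + 11/2) = 6*(17/2) = 51)
(9 + S)*w(41) = (9 + 51)*(17 + 41² - 41*41) = 60*(17 + 1681 - 1681) = 60*17 = 1020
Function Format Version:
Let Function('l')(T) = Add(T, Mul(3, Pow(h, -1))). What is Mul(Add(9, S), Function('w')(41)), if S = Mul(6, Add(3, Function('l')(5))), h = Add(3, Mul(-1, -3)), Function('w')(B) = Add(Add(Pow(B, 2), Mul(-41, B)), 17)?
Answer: 1020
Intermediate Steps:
Function('w')(B) = Add(17, Pow(B, 2), Mul(-41, B))
h = 6 (h = Add(3, 3) = 6)
Function('l')(T) = Add(Rational(1, 2), T) (Function('l')(T) = Add(T, Mul(3, Pow(6, -1))) = Add(T, Mul(3, Rational(1, 6))) = Add(T, Rational(1, 2)) = Add(Rational(1, 2), T))
S = 51 (S = Mul(6, Add(3, Add(Rational(1, 2), 5))) = Mul(6, Add(3, Rational(11, 2))) = Mul(6, Rational(17, 2)) = 51)
Mul(Add(9, S), Function('w')(41)) = Mul(Add(9, 51), Add(17, Pow(41, 2), Mul(-41, 41))) = Mul(60, Add(17, 1681, -1681)) = Mul(60, 17) = 1020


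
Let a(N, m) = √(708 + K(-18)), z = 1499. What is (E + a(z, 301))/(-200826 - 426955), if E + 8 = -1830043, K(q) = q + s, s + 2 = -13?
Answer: 1830051/627781 - 15*√3/627781 ≈ 2.9151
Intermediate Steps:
s = -15 (s = -2 - 13 = -15)
K(q) = -15 + q (K(q) = q - 15 = -15 + q)
E = -1830051 (E = -8 - 1830043 = -1830051)
a(N, m) = 15*√3 (a(N, m) = √(708 + (-15 - 18)) = √(708 - 33) = √675 = 15*√3)
(E + a(z, 301))/(-200826 - 426955) = (-1830051 + 15*√3)/(-200826 - 426955) = (-1830051 + 15*√3)/(-627781) = (-1830051 + 15*√3)*(-1/627781) = 1830051/627781 - 15*√3/627781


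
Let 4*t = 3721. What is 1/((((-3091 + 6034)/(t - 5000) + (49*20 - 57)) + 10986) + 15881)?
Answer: 16279/452381638 ≈ 3.5985e-5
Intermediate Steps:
t = 3721/4 (t = (¼)*3721 = 3721/4 ≈ 930.25)
1/((((-3091 + 6034)/(t - 5000) + (49*20 - 57)) + 10986) + 15881) = 1/((((-3091 + 6034)/(3721/4 - 5000) + (49*20 - 57)) + 10986) + 15881) = 1/(((2943/(-16279/4) + (980 - 57)) + 10986) + 15881) = 1/(((2943*(-4/16279) + 923) + 10986) + 15881) = 1/(((-11772/16279 + 923) + 10986) + 15881) = 1/((15013745/16279 + 10986) + 15881) = 1/(193854839/16279 + 15881) = 1/(452381638/16279) = 16279/452381638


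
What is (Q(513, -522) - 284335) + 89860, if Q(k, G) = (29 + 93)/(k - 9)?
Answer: -49007639/252 ≈ -1.9447e+5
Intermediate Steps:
Q(k, G) = 122/(-9 + k)
(Q(513, -522) - 284335) + 89860 = (122/(-9 + 513) - 284335) + 89860 = (122/504 - 284335) + 89860 = (122*(1/504) - 284335) + 89860 = (61/252 - 284335) + 89860 = -71652359/252 + 89860 = -49007639/252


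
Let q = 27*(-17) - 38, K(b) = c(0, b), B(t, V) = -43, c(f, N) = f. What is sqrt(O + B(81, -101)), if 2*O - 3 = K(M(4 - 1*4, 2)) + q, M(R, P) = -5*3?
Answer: I*sqrt(290) ≈ 17.029*I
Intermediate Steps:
M(R, P) = -15
K(b) = 0
q = -497 (q = -459 - 38 = -497)
O = -247 (O = 3/2 + (0 - 497)/2 = 3/2 + (1/2)*(-497) = 3/2 - 497/2 = -247)
sqrt(O + B(81, -101)) = sqrt(-247 - 43) = sqrt(-290) = I*sqrt(290)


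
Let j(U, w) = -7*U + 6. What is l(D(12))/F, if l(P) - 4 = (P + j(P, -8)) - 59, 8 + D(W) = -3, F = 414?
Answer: 17/414 ≈ 0.041063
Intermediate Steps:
j(U, w) = 6 - 7*U
D(W) = -11 (D(W) = -8 - 3 = -11)
l(P) = -49 - 6*P (l(P) = 4 + ((P + (6 - 7*P)) - 59) = 4 + ((6 - 6*P) - 59) = 4 + (-53 - 6*P) = -49 - 6*P)
l(D(12))/F = (-49 - 6*(-11))/414 = (-49 + 66)*(1/414) = 17*(1/414) = 17/414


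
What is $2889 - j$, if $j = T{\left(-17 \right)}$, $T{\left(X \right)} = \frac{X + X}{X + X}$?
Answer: $2888$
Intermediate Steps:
$T{\left(X \right)} = 1$ ($T{\left(X \right)} = \frac{2 X}{2 X} = 2 X \frac{1}{2 X} = 1$)
$j = 1$
$2889 - j = 2889 - 1 = 2888$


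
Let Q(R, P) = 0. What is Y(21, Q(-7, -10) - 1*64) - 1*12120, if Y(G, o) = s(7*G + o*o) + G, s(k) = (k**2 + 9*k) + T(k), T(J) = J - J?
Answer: 18029137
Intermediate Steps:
T(J) = 0
s(k) = k**2 + 9*k (s(k) = (k**2 + 9*k) + 0 = k**2 + 9*k)
Y(G, o) = G + (o**2 + 7*G)*(9 + o**2 + 7*G) (Y(G, o) = (7*G + o*o)*(9 + (7*G + o*o)) + G = (7*G + o**2)*(9 + (7*G + o**2)) + G = (o**2 + 7*G)*(9 + (o**2 + 7*G)) + G = (o**2 + 7*G)*(9 + o**2 + 7*G) + G = G + (o**2 + 7*G)*(9 + o**2 + 7*G))
Y(21, Q(-7, -10) - 1*64) - 1*12120 = (((0 - 1*64)**2 + 7*21)**2 + 9*(0 - 1*64)**2 + 64*21) - 1*12120 = (((0 - 64)**2 + 147)**2 + 9*(0 - 64)**2 + 1344) - 12120 = (((-64)**2 + 147)**2 + 9*(-64)**2 + 1344) - 12120 = ((4096 + 147)**2 + 9*4096 + 1344) - 12120 = (4243**2 + 36864 + 1344) - 12120 = (18003049 + 36864 + 1344) - 12120 = 18041257 - 12120 = 18029137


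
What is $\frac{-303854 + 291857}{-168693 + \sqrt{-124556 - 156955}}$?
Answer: $\frac{224867769}{3161956640} + \frac{3999 i \sqrt{31279}}{3161956640} \approx 0.071117 + 0.00022368 i$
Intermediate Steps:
$\frac{-303854 + 291857}{-168693 + \sqrt{-124556 - 156955}} = - \frac{11997}{-168693 + \sqrt{-281511}} = - \frac{11997}{-168693 + 3 i \sqrt{31279}}$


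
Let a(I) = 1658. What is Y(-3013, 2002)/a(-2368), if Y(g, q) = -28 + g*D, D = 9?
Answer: -27145/1658 ≈ -16.372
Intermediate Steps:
Y(g, q) = -28 + 9*g (Y(g, q) = -28 + g*9 = -28 + 9*g)
Y(-3013, 2002)/a(-2368) = (-28 + 9*(-3013))/1658 = (-28 - 27117)*(1/1658) = -27145*1/1658 = -27145/1658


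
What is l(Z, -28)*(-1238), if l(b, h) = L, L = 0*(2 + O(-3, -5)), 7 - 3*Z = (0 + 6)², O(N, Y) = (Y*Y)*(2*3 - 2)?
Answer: 0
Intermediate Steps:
O(N, Y) = 4*Y² (O(N, Y) = Y²*(6 - 2) = Y²*4 = 4*Y²)
Z = -29/3 (Z = 7/3 - (0 + 6)²/3 = 7/3 - ⅓*6² = 7/3 - ⅓*36 = 7/3 - 12 = -29/3 ≈ -9.6667)
L = 0 (L = 0*(2 + 4*(-5)²) = 0*(2 + 4*25) = 0*(2 + 100) = 0*102 = 0)
l(b, h) = 0
l(Z, -28)*(-1238) = 0*(-1238) = 0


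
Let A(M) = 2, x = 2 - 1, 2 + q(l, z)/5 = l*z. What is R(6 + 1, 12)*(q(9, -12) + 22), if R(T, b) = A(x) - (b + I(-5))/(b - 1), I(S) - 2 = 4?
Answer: -192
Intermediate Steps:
I(S) = 6 (I(S) = 2 + 4 = 6)
q(l, z) = -10 + 5*l*z (q(l, z) = -10 + 5*(l*z) = -10 + 5*l*z)
x = 1
R(T, b) = 2 - (6 + b)/(-1 + b) (R(T, b) = 2 - (b + 6)/(b - 1) = 2 - (6 + b)/(-1 + b))
R(6 + 1, 12)*(q(9, -12) + 22) = ((-8 + 12)/(-1 + 12))*((-10 + 5*9*(-12)) + 22) = (4/11)*((-10 - 540) + 22) = ((1/11)*4)*(-550 + 22) = (4/11)*(-528) = -192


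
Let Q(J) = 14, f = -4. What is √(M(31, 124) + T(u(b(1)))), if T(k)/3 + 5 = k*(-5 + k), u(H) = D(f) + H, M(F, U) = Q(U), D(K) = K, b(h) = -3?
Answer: √251 ≈ 15.843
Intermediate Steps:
M(F, U) = 14
u(H) = -4 + H
T(k) = -15 + 3*k*(-5 + k) (T(k) = -15 + 3*(k*(-5 + k)) = -15 + 3*k*(-5 + k))
√(M(31, 124) + T(u(b(1)))) = √(14 + (-15 - 15*(-4 - 3) + 3*(-4 - 3)²)) = √(14 + (-15 - 15*(-7) + 3*(-7)²)) = √(14 + (-15 + 105 + 3*49)) = √(14 + (-15 + 105 + 147)) = √(14 + 237) = √251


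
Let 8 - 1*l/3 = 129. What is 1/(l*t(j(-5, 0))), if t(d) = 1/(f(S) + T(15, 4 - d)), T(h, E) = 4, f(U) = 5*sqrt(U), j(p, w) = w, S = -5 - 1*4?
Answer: -4/363 - 5*I/121 ≈ -0.011019 - 0.041322*I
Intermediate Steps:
S = -9 (S = -5 - 4 = -9)
t(d) = (4 - 15*I)/241 (t(d) = 1/(5*sqrt(-9) + 4) = 1/(5*(3*I) + 4) = 1/(15*I + 4) = 1/(4 + 15*I) = (4 - 15*I)/241)
l = -363 (l = 24 - 3*129 = 24 - 387 = -363)
1/(l*t(j(-5, 0))) = 1/(-363*(4/241 - 15*I/241)) = 1/(-1452/241 + 5445*I/241) = 241*(-1452/241 - 5445*I/241)/131769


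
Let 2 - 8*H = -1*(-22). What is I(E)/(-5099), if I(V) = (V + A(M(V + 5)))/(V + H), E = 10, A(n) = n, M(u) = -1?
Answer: -6/25495 ≈ -0.00023534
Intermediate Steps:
H = -5/2 (H = 1/4 - (-1)*(-22)/8 = 1/4 - 1/8*22 = 1/4 - 11/4 = -5/2 ≈ -2.5000)
I(V) = (-1 + V)/(-5/2 + V) (I(V) = (V - 1)/(V - 5/2) = (-1 + V)/(-5/2 + V))
I(E)/(-5099) = (2*(-1 + 10)/(-5 + 2*10))/(-5099) = (2*9/(-5 + 20))*(-1/5099) = (2*9/15)*(-1/5099) = (2*(1/15)*9)*(-1/5099) = (6/5)*(-1/5099) = -6/25495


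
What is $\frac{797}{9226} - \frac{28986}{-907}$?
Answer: $\frac{268147715}{8367982} \approx 32.044$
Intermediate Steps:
$\frac{797}{9226} - \frac{28986}{-907} = 797 \cdot \frac{1}{9226} - - \frac{28986}{907} = \frac{797}{9226} + \frac{28986}{907} = \frac{268147715}{8367982}$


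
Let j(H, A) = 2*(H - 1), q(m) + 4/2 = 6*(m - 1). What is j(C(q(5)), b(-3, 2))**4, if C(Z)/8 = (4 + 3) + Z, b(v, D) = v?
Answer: 45558341136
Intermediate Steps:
q(m) = -8 + 6*m (q(m) = -2 + 6*(m - 1) = -2 + 6*(-1 + m) = -2 + (-6 + 6*m) = -8 + 6*m)
C(Z) = 56 + 8*Z (C(Z) = 8*((4 + 3) + Z) = 8*(7 + Z) = 56 + 8*Z)
j(H, A) = -2 + 2*H (j(H, A) = 2*(-1 + H) = -2 + 2*H)
j(C(q(5)), b(-3, 2))**4 = (-2 + 2*(56 + 8*(-8 + 6*5)))**4 = (-2 + 2*(56 + 8*(-8 + 30)))**4 = (-2 + 2*(56 + 8*22))**4 = (-2 + 2*(56 + 176))**4 = (-2 + 2*232)**4 = (-2 + 464)**4 = 462**4 = 45558341136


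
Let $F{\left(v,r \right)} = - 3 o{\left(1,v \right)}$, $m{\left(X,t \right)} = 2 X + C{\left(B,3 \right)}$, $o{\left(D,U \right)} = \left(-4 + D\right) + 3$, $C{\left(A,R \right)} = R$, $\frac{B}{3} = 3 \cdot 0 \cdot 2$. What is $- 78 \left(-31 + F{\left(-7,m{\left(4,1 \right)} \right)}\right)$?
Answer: $2418$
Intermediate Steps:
$B = 0$ ($B = 3 \cdot 3 \cdot 0 \cdot 2 = 3 \cdot 0 \cdot 2 = 3 \cdot 0 = 0$)
$o{\left(D,U \right)} = -1 + D$
$m{\left(X,t \right)} = 3 + 2 X$ ($m{\left(X,t \right)} = 2 X + 3 = 3 + 2 X$)
$F{\left(v,r \right)} = 0$ ($F{\left(v,r \right)} = - 3 \left(-1 + 1\right) = \left(-3\right) 0 = 0$)
$- 78 \left(-31 + F{\left(-7,m{\left(4,1 \right)} \right)}\right) = - 78 \left(-31 + 0\right) = \left(-78\right) \left(-31\right) = 2418$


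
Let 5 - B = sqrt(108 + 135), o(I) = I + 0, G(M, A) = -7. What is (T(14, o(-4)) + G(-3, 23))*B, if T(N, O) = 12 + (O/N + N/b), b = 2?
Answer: 410/7 - 738*sqrt(3)/7 ≈ -124.04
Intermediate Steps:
o(I) = I
B = 5 - 9*sqrt(3) (B = 5 - sqrt(108 + 135) = 5 - sqrt(243) = 5 - 9*sqrt(3) ≈ -10.588)
T(N, O) = 12 + N/2 + O/N (T(N, O) = 12 + (O/N + N/2) = 12 + (N/2 + O/N) = 12 + N/2 + O/N)
(T(14, o(-4)) + G(-3, 23))*B = ((12 + (1/2)*14 - 4/14) - 7)*(5 - 9*sqrt(3)) = ((12 + 7 - 4*1/14) - 7)*(5 - 9*sqrt(3)) = ((12 + 7 - 2/7) - 7)*(5 - 9*sqrt(3)) = (131/7 - 7)*(5 - 9*sqrt(3)) = 82*(5 - 9*sqrt(3))/7 = 410/7 - 738*sqrt(3)/7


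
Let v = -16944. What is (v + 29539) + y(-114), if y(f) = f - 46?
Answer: 12435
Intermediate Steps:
y(f) = -46 + f
(v + 29539) + y(-114) = (-16944 + 29539) + (-46 - 114) = 12595 - 160 = 12435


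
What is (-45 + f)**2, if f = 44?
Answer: 1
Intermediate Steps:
(-45 + f)**2 = (-45 + 44)**2 = (-1)**2 = 1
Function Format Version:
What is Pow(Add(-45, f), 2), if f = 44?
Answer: 1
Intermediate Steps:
Pow(Add(-45, f), 2) = Pow(Add(-45, 44), 2) = Pow(-1, 2) = 1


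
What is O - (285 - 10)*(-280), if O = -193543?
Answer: -116543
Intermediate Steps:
O - (285 - 10)*(-280) = -193543 - (285 - 10)*(-280) = -193543 - 275*(-280) = -193543 - 1*(-77000) = -193543 + 77000 = -116543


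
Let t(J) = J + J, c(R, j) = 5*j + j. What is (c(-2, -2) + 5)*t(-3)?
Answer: 42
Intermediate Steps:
c(R, j) = 6*j
t(J) = 2*J
(c(-2, -2) + 5)*t(-3) = (6*(-2) + 5)*(2*(-3)) = (-12 + 5)*(-6) = -7*(-6) = 42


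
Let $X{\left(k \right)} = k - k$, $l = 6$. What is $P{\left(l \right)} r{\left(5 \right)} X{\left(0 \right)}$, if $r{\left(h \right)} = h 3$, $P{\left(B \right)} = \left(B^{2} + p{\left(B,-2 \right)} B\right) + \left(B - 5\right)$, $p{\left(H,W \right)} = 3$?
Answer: $0$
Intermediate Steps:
$X{\left(k \right)} = 0$
$P{\left(B \right)} = -5 + B^{2} + 4 B$ ($P{\left(B \right)} = \left(B^{2} + 3 B\right) + \left(B - 5\right) = \left(B^{2} + 3 B\right) + \left(-5 + B\right) = -5 + B^{2} + 4 B$)
$r{\left(h \right)} = 3 h$
$P{\left(l \right)} r{\left(5 \right)} X{\left(0 \right)} = \left(-5 + 6^{2} + 4 \cdot 6\right) 3 \cdot 5 \cdot 0 = \left(-5 + 36 + 24\right) 15 \cdot 0 = 55 \cdot 15 \cdot 0 = 825 \cdot 0 = 0$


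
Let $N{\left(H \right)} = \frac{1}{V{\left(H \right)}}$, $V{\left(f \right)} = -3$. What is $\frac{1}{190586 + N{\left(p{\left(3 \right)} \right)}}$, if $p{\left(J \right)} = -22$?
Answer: $\frac{3}{571757} \approx 5.247 \cdot 10^{-6}$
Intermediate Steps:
$N{\left(H \right)} = - \frac{1}{3}$ ($N{\left(H \right)} = \frac{1}{-3} = - \frac{1}{3}$)
$\frac{1}{190586 + N{\left(p{\left(3 \right)} \right)}} = \frac{1}{190586 - \frac{1}{3}} = \frac{1}{\frac{571757}{3}} = \frac{3}{571757}$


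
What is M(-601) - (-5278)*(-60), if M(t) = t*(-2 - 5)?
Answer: -312473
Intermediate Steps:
M(t) = -7*t (M(t) = t*(-7) = -7*t)
M(-601) - (-5278)*(-60) = -7*(-601) - (-5278)*(-60) = 4207 - 1*316680 = 4207 - 316680 = -312473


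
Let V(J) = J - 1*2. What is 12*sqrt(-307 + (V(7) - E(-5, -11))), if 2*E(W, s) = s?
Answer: 6*I*sqrt(1186) ≈ 206.63*I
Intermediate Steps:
E(W, s) = s/2
V(J) = -2 + J (V(J) = J - 2 = -2 + J)
12*sqrt(-307 + (V(7) - E(-5, -11))) = 12*sqrt(-307 + ((-2 + 7) - (-11)/2)) = 12*sqrt(-307 + (5 - 1*(-11/2))) = 12*sqrt(-307 + (5 + 11/2)) = 12*sqrt(-307 + 21/2) = 12*sqrt(-593/2) = 12*(I*sqrt(1186)/2) = 6*I*sqrt(1186)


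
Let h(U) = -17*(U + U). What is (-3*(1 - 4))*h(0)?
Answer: 0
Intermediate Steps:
h(U) = -34*U
(-3*(1 - 4))*h(0) = (-3*(1 - 4))*(-34*0) = -3*(-3)*0 = 9*0 = 0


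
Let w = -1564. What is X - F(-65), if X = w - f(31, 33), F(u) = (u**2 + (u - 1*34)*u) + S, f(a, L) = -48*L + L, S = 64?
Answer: -10737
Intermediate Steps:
f(a, L) = -47*L
F(u) = 64 + u**2 + u*(-34 + u) (F(u) = (u**2 + (u - 1*34)*u) + 64 = (u**2 + (u - 34)*u) + 64 = (u**2 + (-34 + u)*u) + 64 = (u**2 + u*(-34 + u)) + 64 = 64 + u**2 + u*(-34 + u))
X = -13 (X = -1564 - (-47)*33 = -1564 - 1*(-1551) = -1564 + 1551 = -13)
X - F(-65) = -13 - (64 - 34*(-65) + 2*(-65)**2) = -13 - (64 + 2210 + 2*4225) = -13 - (64 + 2210 + 8450) = -13 - 1*10724 = -13 - 10724 = -10737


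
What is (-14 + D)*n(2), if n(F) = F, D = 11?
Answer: -6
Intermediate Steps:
(-14 + D)*n(2) = (-14 + 11)*2 = -3*2 = -6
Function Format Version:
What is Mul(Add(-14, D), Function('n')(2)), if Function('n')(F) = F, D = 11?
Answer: -6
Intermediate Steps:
Mul(Add(-14, D), Function('n')(2)) = Mul(Add(-14, 11), 2) = Mul(-3, 2) = -6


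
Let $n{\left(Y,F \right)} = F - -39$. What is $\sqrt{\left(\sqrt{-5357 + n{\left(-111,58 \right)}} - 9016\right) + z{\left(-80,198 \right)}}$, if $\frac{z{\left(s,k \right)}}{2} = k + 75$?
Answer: $\sqrt{-8470 + 2 i \sqrt{1315}} \approx 0.394 + 92.033 i$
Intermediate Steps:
$n{\left(Y,F \right)} = 39 + F$ ($n{\left(Y,F \right)} = F + 39 = 39 + F$)
$z{\left(s,k \right)} = 150 + 2 k$ ($z{\left(s,k \right)} = 2 \left(k + 75\right) = 2 \left(75 + k\right) = 150 + 2 k$)
$\sqrt{\left(\sqrt{-5357 + n{\left(-111,58 \right)}} - 9016\right) + z{\left(-80,198 \right)}} = \sqrt{\left(\sqrt{-5357 + \left(39 + 58\right)} - 9016\right) + \left(150 + 2 \cdot 198\right)} = \sqrt{\left(\sqrt{-5357 + 97} - 9016\right) + \left(150 + 396\right)} = \sqrt{\left(\sqrt{-5260} - 9016\right) + 546} = \sqrt{\left(2 i \sqrt{1315} - 9016\right) + 546} = \sqrt{\left(-9016 + 2 i \sqrt{1315}\right) + 546} = \sqrt{-8470 + 2 i \sqrt{1315}}$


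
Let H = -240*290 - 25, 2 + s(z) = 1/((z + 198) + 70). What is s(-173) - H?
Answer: 6614186/95 ≈ 69623.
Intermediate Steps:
s(z) = -2 + 1/(268 + z) (s(z) = -2 + 1/((z + 198) + 70) = -2 + 1/((198 + z) + 70) = -2 + 1/(268 + z))
H = -69625 (H = -69600 - 25 = -69625)
s(-173) - H = (-535 - 2*(-173))/(268 - 173) - 1*(-69625) = (-535 + 346)/95 + 69625 = (1/95)*(-189) + 69625 = -189/95 + 69625 = 6614186/95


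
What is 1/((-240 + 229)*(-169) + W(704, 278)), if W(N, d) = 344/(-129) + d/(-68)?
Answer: 102/188929 ≈ 0.00053988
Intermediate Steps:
W(N, d) = -8/3 - d/68 (W(N, d) = 344*(-1/129) + d*(-1/68) = -8/3 - d/68)
1/((-240 + 229)*(-169) + W(704, 278)) = 1/((-240 + 229)*(-169) + (-8/3 - 1/68*278)) = 1/(-11*(-169) + (-8/3 - 139/34)) = 1/(1859 - 689/102) = 1/(188929/102) = 102/188929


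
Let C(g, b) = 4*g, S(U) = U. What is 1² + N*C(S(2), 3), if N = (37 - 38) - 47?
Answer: -383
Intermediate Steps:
N = -48 (N = -1 - 47 = -48)
1² + N*C(S(2), 3) = 1² - 192*2 = 1 - 48*8 = 1 - 384 = -383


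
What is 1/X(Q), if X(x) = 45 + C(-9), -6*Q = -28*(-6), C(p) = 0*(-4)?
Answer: 1/45 ≈ 0.022222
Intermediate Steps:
C(p) = 0
Q = -28 (Q = -(-14)*(-6)/3 = -⅙*168 = -28)
X(x) = 45 (X(x) = 45 + 0 = 45)
1/X(Q) = 1/45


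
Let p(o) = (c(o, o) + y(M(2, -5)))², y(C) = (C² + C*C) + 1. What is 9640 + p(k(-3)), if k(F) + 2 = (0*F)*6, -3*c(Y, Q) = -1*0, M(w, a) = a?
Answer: 12241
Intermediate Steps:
y(C) = 1 + 2*C² (y(C) = (C² + C²) + 1 = 2*C² + 1 = 1 + 2*C²)
c(Y, Q) = 0 (c(Y, Q) = -(-1)*0/3 = -⅓*0 = 0)
k(F) = -2 (k(F) = -2 + (0*F)*6 = -2 + 0*6 = -2 + 0 = -2)
p(o) = 2601 (p(o) = (0 + (1 + 2*(-5)²))² = (0 + (1 + 2*25))² = (0 + (1 + 50))² = (0 + 51)² = 51² = 2601)
9640 + p(k(-3)) = 9640 + 2601 = 12241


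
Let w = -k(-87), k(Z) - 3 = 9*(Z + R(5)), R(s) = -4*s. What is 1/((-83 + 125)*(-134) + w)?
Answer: -1/4668 ≈ -0.00021422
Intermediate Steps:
k(Z) = -177 + 9*Z (k(Z) = 3 + 9*(Z - 4*5) = 3 + 9*(Z - 20) = 3 + 9*(-20 + Z) = 3 + (-180 + 9*Z) = -177 + 9*Z)
w = 960 (w = -(-177 + 9*(-87)) = -(-177 - 783) = -1*(-960) = 960)
1/((-83 + 125)*(-134) + w) = 1/((-83 + 125)*(-134) + 960) = 1/(42*(-134) + 960) = 1/(-5628 + 960) = 1/(-4668) = -1/4668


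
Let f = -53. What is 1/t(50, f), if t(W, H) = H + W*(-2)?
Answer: -1/153 ≈ -0.0065359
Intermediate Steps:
t(W, H) = H - 2*W
1/t(50, f) = 1/(-53 - 2*50) = 1/(-53 - 100) = 1/(-153) = -1/153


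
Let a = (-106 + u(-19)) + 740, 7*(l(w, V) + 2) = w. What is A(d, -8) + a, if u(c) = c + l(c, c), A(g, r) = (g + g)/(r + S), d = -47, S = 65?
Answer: 242846/399 ≈ 608.64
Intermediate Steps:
l(w, V) = -2 + w/7
A(g, r) = 2*g/(65 + r) (A(g, r) = (g + g)/(r + 65) = (2*g)/(65 + r) = 2*g/(65 + r))
u(c) = -2 + 8*c/7 (u(c) = c + (-2 + c/7) = -2 + 8*c/7)
a = 4272/7 (a = (-106 + (-2 + (8/7)*(-19))) + 740 = (-106 + (-2 - 152/7)) + 740 = (-106 - 166/7) + 740 = -908/7 + 740 = 4272/7 ≈ 610.29)
A(d, -8) + a = 2*(-47)/(65 - 8) + 4272/7 = 2*(-47)/57 + 4272/7 = 2*(-47)*(1/57) + 4272/7 = -94/57 + 4272/7 = 242846/399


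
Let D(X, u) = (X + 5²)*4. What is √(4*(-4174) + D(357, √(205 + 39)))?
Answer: 8*I*√237 ≈ 123.16*I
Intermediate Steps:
D(X, u) = 100 + 4*X (D(X, u) = (X + 25)*4 = (25 + X)*4 = 100 + 4*X)
√(4*(-4174) + D(357, √(205 + 39))) = √(4*(-4174) + (100 + 4*357)) = √(-16696 + (100 + 1428)) = √(-16696 + 1528) = √(-15168) = 8*I*√237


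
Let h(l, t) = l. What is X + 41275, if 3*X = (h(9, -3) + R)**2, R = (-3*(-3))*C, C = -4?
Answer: 41518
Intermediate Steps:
R = -36 (R = -3*(-3)*(-4) = 9*(-4) = -36)
X = 243 (X = (9 - 36)**2/3 = (1/3)*(-27)**2 = (1/3)*729 = 243)
X + 41275 = 243 + 41275 = 41518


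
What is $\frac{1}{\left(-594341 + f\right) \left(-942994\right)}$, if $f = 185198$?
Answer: $\frac{1}{385819394142} \approx 2.5919 \cdot 10^{-12}$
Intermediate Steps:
$\frac{1}{\left(-594341 + f\right) \left(-942994\right)} = \frac{1}{\left(-594341 + 185198\right) \left(-942994\right)} = \frac{1}{-409143} \left(- \frac{1}{942994}\right) = \left(- \frac{1}{409143}\right) \left(- \frac{1}{942994}\right) = \frac{1}{385819394142}$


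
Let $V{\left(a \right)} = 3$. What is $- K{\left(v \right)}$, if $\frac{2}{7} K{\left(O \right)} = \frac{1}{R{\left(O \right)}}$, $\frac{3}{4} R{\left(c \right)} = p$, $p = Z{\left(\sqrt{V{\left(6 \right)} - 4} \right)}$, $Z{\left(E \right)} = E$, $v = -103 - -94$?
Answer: $\frac{21 i}{8} \approx 2.625 i$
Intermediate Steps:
$v = -9$ ($v = -103 + 94 = -9$)
$p = i$ ($p = \sqrt{3 - 4} = \sqrt{-1} = i \approx 1.0 i$)
$R{\left(c \right)} = \frac{4 i}{3}$
$K{\left(O \right)} = - \frac{21 i}{8}$ ($K{\left(O \right)} = \frac{7}{2 \frac{4 i}{3}} = \frac{7 \left(- \frac{3 i}{4}\right)}{2} = - \frac{21 i}{8}$)
$- K{\left(v \right)} = - \frac{\left(-21\right) i}{8} = \frac{21 i}{8}$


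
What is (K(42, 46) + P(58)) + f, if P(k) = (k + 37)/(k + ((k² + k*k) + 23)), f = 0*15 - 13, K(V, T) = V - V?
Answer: -88422/6809 ≈ -12.986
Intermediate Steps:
K(V, T) = 0
f = -13 (f = 0 - 13 = -13)
P(k) = (37 + k)/(23 + k + 2*k²) (P(k) = (37 + k)/(k + ((k² + k²) + 23)) = (37 + k)/(k + (2*k² + 23)) = (37 + k)/(k + (23 + 2*k²)) = (37 + k)/(23 + k + 2*k²))
(K(42, 46) + P(58)) + f = (0 + (37 + 58)/(23 + 58 + 2*58²)) - 13 = (0 + 95/(23 + 58 + 2*3364)) - 13 = (0 + 95/(23 + 58 + 6728)) - 13 = (0 + 95/6809) - 13 = 95/6809 - 13 = -88422/6809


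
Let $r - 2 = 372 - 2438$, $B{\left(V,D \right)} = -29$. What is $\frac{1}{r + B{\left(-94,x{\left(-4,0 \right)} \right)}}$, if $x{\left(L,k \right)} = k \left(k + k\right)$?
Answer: $- \frac{1}{2093} \approx -0.00047778$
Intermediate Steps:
$x{\left(L,k \right)} = 2 k^{2}$ ($x{\left(L,k \right)} = k 2 k = 2 k^{2}$)
$r = -2064$ ($r = 2 + \left(372 - 2438\right) = 2 - 2066 = -2064$)
$\frac{1}{r + B{\left(-94,x{\left(-4,0 \right)} \right)}} = \frac{1}{-2064 - 29} = \frac{1}{-2093} = - \frac{1}{2093}$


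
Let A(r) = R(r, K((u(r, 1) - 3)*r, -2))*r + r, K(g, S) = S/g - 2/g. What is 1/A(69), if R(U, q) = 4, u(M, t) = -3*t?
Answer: 1/345 ≈ 0.0028986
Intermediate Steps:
K(g, S) = -2/g + S/g
A(r) = 5*r (A(r) = 4*r + r = 5*r)
1/A(69) = 1/(5*69) = 1/345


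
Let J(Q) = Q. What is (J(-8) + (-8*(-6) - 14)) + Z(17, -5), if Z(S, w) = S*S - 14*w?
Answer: 385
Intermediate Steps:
Z(S, w) = S**2 - 14*w
(J(-8) + (-8*(-6) - 14)) + Z(17, -5) = (-8 + (-8*(-6) - 14)) + (17**2 - 14*(-5)) = (-8 + (48 - 14)) + (289 + 70) = (-8 + 34) + 359 = 26 + 359 = 385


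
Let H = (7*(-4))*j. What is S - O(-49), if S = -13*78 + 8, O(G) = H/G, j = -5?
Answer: -7022/7 ≈ -1003.1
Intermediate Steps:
H = 140 (H = (7*(-4))*(-5) = -28*(-5) = 140)
O(G) = 140/G
S = -1006 (S = -1014 + 8 = -1006)
S - O(-49) = -1006 - 140/(-49) = -1006 - 140*(-1)/49 = -1006 - 1*(-20/7) = -1006 + 20/7 = -7022/7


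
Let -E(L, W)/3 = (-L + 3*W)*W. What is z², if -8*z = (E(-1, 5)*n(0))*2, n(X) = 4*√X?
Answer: 0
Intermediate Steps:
E(L, W) = -3*W*(-L + 3*W) (E(L, W) = -3*(-L + 3*W)*W = -3*W*(-L + 3*W))
z = 0 (z = -(3*5*(-1 - 3*5))*(4*√0)*2/8 = -(3*5*(-1 - 15))*(4*0)*2/8 = -(3*5*(-16))*0*2/8 = -(-240*0)*2/8 = -0*2 = -⅛*0 = 0)
z² = 0² = 0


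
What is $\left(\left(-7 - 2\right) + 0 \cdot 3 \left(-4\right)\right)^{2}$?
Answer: $81$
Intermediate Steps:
$\left(\left(-7 - 2\right) + 0 \cdot 3 \left(-4\right)\right)^{2} = \left(\left(-7 - 2\right) + 0 \left(-4\right)\right)^{2} = \left(-9 + 0\right)^{2} = \left(-9\right)^{2} = 81$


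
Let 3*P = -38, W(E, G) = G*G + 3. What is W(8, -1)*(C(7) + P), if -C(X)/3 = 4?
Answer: -296/3 ≈ -98.667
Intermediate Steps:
W(E, G) = 3 + G**2 (W(E, G) = G**2 + 3 = 3 + G**2)
P = -38/3 (P = (1/3)*(-38) = -38/3 ≈ -12.667)
C(X) = -12 (C(X) = -3*4 = -12)
W(8, -1)*(C(7) + P) = (3 + (-1)**2)*(-12 - 38/3) = (3 + 1)*(-74/3) = 4*(-74/3) = -296/3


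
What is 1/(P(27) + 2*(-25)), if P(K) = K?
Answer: -1/23 ≈ -0.043478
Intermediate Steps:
1/(P(27) + 2*(-25)) = 1/(27 + 2*(-25)) = 1/(27 - 50) = 1/(-23) = -1/23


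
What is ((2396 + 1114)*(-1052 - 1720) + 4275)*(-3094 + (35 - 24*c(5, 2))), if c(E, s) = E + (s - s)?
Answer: 30917189655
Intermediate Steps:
c(E, s) = E (c(E, s) = E + 0 = E)
((2396 + 1114)*(-1052 - 1720) + 4275)*(-3094 + (35 - 24*c(5, 2))) = ((2396 + 1114)*(-1052 - 1720) + 4275)*(-3094 + (35 - 24*5)) = (3510*(-2772) + 4275)*(-3094 + (35 - 120)) = (-9729720 + 4275)*(-3094 - 85) = -9725445*(-3179) = 30917189655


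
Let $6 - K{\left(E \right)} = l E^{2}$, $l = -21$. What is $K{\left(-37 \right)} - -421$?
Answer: $29176$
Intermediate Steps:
$K{\left(E \right)} = 6 + 21 E^{2}$ ($K{\left(E \right)} = 6 - - 21 E^{2} = 6 + 21 E^{2}$)
$K{\left(-37 \right)} - -421 = \left(6 + 21 \left(-37\right)^{2}\right) - -421 = \left(6 + 21 \cdot 1369\right) + 421 = \left(6 + 28749\right) + 421 = 28755 + 421 = 29176$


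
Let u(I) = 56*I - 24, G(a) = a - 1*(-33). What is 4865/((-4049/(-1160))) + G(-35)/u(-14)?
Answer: 2279937649/1635796 ≈ 1393.8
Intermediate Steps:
G(a) = 33 + a (G(a) = a + 33 = 33 + a)
u(I) = -24 + 56*I
4865/((-4049/(-1160))) + G(-35)/u(-14) = 4865/((-4049/(-1160))) + (33 - 35)/(-24 + 56*(-14)) = 4865/((-4049*(-1/1160))) - 2/(-24 - 784) = 4865/(4049/1160) - 2/(-808) = 4865*(1160/4049) - 2*(-1/808) = 5643400/4049 + 1/404 = 2279937649/1635796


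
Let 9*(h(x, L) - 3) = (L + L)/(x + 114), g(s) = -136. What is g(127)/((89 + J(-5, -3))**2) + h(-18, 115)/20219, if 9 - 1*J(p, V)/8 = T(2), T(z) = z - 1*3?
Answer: -1147607117/249469139088 ≈ -0.0046002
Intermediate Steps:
T(z) = -3 + z (T(z) = z - 3 = -3 + z)
J(p, V) = 80 (J(p, V) = 72 - 8*(-3 + 2) = 72 - 8*(-1) = 72 + 8 = 80)
h(x, L) = 3 + 2*L/(9*(114 + x)) (h(x, L) = 3 + ((L + L)/(x + 114))/9 = 3 + ((2*L)/(114 + x))/9 = 3 + (2*L/(114 + x))/9 = 3 + 2*L/(9*(114 + x)))
g(127)/((89 + J(-5, -3))**2) + h(-18, 115)/20219 = -136/(89 + 80)**2 + ((3078 + 2*115 + 27*(-18))/(9*(114 - 18)))/20219 = -136/(169**2) + ((1/9)*(3078 + 230 - 486)/96)*(1/20219) = -136/28561 + ((1/9)*(1/96)*2822)*(1/20219) = -136*1/28561 + (1411/432)*(1/20219) = -136/28561 + 1411/8734608 = -1147607117/249469139088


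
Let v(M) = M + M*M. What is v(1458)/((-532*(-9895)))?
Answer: 1063611/2632070 ≈ 0.40410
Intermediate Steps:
v(M) = M + M²
v(1458)/((-532*(-9895))) = (1458*(1 + 1458))/((-532*(-9895))) = (1458*1459)/5264140 = 2127222*(1/5264140) = 1063611/2632070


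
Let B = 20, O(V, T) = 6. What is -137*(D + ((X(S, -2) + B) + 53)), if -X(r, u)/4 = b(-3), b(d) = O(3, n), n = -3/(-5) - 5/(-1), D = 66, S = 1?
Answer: -15755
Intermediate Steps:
n = 28/5 (n = -3*(-⅕) - 5*(-1) = ⅗ + 5 = 28/5 ≈ 5.6000)
b(d) = 6
X(r, u) = -24 (X(r, u) = -4*6 = -24)
-137*(D + ((X(S, -2) + B) + 53)) = -137*(66 + ((-24 + 20) + 53)) = -137*(66 + (-4 + 53)) = -137*(66 + 49) = -137*115 = -15755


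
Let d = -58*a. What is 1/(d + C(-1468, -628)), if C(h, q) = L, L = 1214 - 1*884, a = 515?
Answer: -1/29540 ≈ -3.3852e-5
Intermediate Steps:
L = 330 (L = 1214 - 884 = 330)
C(h, q) = 330
d = -29870 (d = -58*515 = -29870)
1/(d + C(-1468, -628)) = 1/(-29870 + 330) = 1/(-29540) = -1/29540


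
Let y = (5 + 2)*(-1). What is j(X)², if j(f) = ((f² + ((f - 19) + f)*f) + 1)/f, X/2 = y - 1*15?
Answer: 44156025/1936 ≈ 22808.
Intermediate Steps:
y = -7 (y = 7*(-1) = -7)
X = -44 (X = 2*(-7 - 1*15) = 2*(-7 - 15) = 2*(-22) = -44)
j(f) = (1 + f² + f*(-19 + 2*f))/f (j(f) = ((f² + ((-19 + f) + f)*f) + 1)/f = ((f² + (-19 + 2*f)*f) + 1)/f = ((f² + f*(-19 + 2*f)) + 1)/f = (1 + f² + f*(-19 + 2*f))/f)
j(X)² = (-19 + 1/(-44) + 3*(-44))² = (-19 - 1/44 - 132)² = (-6645/44)² = 44156025/1936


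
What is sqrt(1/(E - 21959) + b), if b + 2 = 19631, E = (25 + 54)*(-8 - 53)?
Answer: sqrt(14075195916858)/26778 ≈ 140.10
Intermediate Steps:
E = -4819 (E = 79*(-61) = -4819)
b = 19629 (b = -2 + 19631 = 19629)
sqrt(1/(E - 21959) + b) = sqrt(1/(-4819 - 21959) + 19629) = sqrt(1/(-26778) + 19629) = sqrt(-1/26778 + 19629) = sqrt(525625361/26778) = sqrt(14075195916858)/26778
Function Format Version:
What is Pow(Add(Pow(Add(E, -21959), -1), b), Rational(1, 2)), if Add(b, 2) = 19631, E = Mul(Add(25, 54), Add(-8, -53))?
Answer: Mul(Rational(1, 26778), Pow(14075195916858, Rational(1, 2))) ≈ 140.10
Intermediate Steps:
E = -4819 (E = Mul(79, -61) = -4819)
b = 19629 (b = Add(-2, 19631) = 19629)
Pow(Add(Pow(Add(E, -21959), -1), b), Rational(1, 2)) = Pow(Add(Pow(Add(-4819, -21959), -1), 19629), Rational(1, 2)) = Pow(Add(Pow(-26778, -1), 19629), Rational(1, 2)) = Pow(Add(Rational(-1, 26778), 19629), Rational(1, 2)) = Pow(Rational(525625361, 26778), Rational(1, 2)) = Mul(Rational(1, 26778), Pow(14075195916858, Rational(1, 2)))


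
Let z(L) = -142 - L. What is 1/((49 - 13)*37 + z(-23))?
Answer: 1/1213 ≈ 0.00082440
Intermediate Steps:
1/((49 - 13)*37 + z(-23)) = 1/((49 - 13)*37 + (-142 - 1*(-23))) = 1/(36*37 + (-142 + 23)) = 1/(1332 - 119) = 1/1213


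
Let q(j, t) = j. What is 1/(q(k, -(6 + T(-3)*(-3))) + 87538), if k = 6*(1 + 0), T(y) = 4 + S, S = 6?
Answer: 1/87544 ≈ 1.1423e-5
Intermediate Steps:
T(y) = 10 (T(y) = 4 + 6 = 10)
k = 6 (k = 6*1 = 6)
1/(q(k, -(6 + T(-3)*(-3))) + 87538) = 1/(6 + 87538) = 1/87544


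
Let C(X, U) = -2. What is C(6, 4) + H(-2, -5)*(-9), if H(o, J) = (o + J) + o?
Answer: 79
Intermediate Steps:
H(o, J) = J + 2*o (H(o, J) = (J + o) + o = J + 2*o)
C(6, 4) + H(-2, -5)*(-9) = -2 + (-5 + 2*(-2))*(-9) = -2 + (-5 - 4)*(-9) = -2 - 9*(-9) = -2 + 81 = 79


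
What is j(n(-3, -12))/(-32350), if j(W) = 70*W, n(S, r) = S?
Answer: 21/3235 ≈ 0.0064915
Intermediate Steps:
j(n(-3, -12))/(-32350) = (70*(-3))/(-32350) = -210*(-1/32350) = 21/3235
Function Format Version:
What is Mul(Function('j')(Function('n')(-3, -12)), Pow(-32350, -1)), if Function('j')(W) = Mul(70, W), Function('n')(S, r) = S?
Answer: Rational(21, 3235) ≈ 0.0064915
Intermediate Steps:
Mul(Function('j')(Function('n')(-3, -12)), Pow(-32350, -1)) = Mul(Mul(70, -3), Pow(-32350, -1)) = Mul(-210, Rational(-1, 32350)) = Rational(21, 3235)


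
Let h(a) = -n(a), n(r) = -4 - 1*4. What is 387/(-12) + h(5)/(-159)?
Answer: -20543/636 ≈ -32.300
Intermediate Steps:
n(r) = -8 (n(r) = -4 - 4 = -8)
h(a) = 8 (h(a) = -1*(-8) = 8)
387/(-12) + h(5)/(-159) = 387/(-12) + 8/(-159) = 387*(-1/12) + 8*(-1/159) = -129/4 - 8/159 = -20543/636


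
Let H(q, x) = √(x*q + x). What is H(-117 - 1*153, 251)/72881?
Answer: I*√67519/72881 ≈ 0.0035653*I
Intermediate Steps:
H(q, x) = √(x + q*x) (H(q, x) = √(q*x + x) = √(x + q*x))
H(-117 - 1*153, 251)/72881 = √(251*(1 + (-117 - 1*153)))/72881 = √(251*(1 + (-117 - 153)))*(1/72881) = √(251*(1 - 270))*(1/72881) = √(251*(-269))*(1/72881) = √(-67519)*(1/72881) = (I*√67519)*(1/72881) = I*√67519/72881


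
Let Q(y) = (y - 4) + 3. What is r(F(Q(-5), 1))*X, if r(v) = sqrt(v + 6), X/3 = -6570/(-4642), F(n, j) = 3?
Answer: 29565/2321 ≈ 12.738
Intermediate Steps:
Q(y) = -1 + y (Q(y) = (-4 + y) + 3 = -1 + y)
X = 9855/2321 (X = 3*(-6570/(-4642)) = 3*(-6570*(-1/4642)) = 3*(3285/2321) = 9855/2321 ≈ 4.2460)
r(v) = sqrt(6 + v)
r(F(Q(-5), 1))*X = sqrt(6 + 3)*(9855/2321) = sqrt(9)*(9855/2321) = 3*(9855/2321) = 29565/2321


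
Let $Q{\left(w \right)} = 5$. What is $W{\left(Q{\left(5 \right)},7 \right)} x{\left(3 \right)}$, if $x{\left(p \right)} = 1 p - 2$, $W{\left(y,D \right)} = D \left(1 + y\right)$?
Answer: $42$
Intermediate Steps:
$x{\left(p \right)} = -2 + p$ ($x{\left(p \right)} = p - 2 = -2 + p$)
$W{\left(Q{\left(5 \right)},7 \right)} x{\left(3 \right)} = 7 \left(1 + 5\right) \left(-2 + 3\right) = 7 \cdot 6 \cdot 1 = 42 \cdot 1 = 42$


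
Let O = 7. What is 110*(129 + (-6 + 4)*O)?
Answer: 12650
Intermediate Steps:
110*(129 + (-6 + 4)*O) = 110*(129 + (-6 + 4)*7) = 110*(129 - 2*7) = 110*(129 - 14) = 110*115 = 12650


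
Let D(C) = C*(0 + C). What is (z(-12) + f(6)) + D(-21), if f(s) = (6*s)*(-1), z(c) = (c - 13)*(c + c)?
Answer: 1005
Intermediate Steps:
D(C) = C**2 (D(C) = C*C = C**2)
z(c) = 2*c*(-13 + c) (z(c) = (-13 + c)*(2*c) = 2*c*(-13 + c))
f(s) = -6*s
(z(-12) + f(6)) + D(-21) = (2*(-12)*(-13 - 12) - 6*6) + (-21)**2 = (2*(-12)*(-25) - 36) + 441 = (600 - 36) + 441 = 564 + 441 = 1005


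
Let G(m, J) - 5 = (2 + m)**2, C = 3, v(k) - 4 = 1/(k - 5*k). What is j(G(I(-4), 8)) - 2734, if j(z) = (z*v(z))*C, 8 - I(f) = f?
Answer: -1291/4 ≈ -322.75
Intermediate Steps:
I(f) = 8 - f
v(k) = 4 - 1/(4*k) (v(k) = 4 + 1/(k - 5*k) = 4 + 1/(-4*k) = 4 - 1/(4*k))
G(m, J) = 5 + (2 + m)**2
j(z) = 3*z*(4 - 1/(4*z)) (j(z) = (z*(4 - 1/(4*z)))*3 = 3*z*(4 - 1/(4*z)))
j(G(I(-4), 8)) - 2734 = (-3/4 + 12*(5 + (2 + (8 - 1*(-4)))**2)) - 2734 = (-3/4 + 12*(5 + (2 + (8 + 4))**2)) - 2734 = (-3/4 + 12*(5 + (2 + 12)**2)) - 2734 = (-3/4 + 12*(5 + 14**2)) - 2734 = (-3/4 + 12*(5 + 196)) - 2734 = (-3/4 + 12*201) - 2734 = (-3/4 + 2412) - 2734 = 9645/4 - 2734 = -1291/4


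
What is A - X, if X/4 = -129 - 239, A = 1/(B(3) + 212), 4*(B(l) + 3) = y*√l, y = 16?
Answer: 64227985/43633 - 4*√3/43633 ≈ 1472.0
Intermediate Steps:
B(l) = -3 + 4*√l (B(l) = -3 + (16*√l)/4 = -3 + 4*√l)
A = 1/(209 + 4*√3) (A = 1/((-3 + 4*√3) + 212) = 1/(209 + 4*√3) ≈ 0.0046312)
X = -1472 (X = 4*(-129 - 239) = 4*(-368) = -1472)
A - X = (209/43633 - 4*√3/43633) - 1*(-1472) = (209/43633 - 4*√3/43633) + 1472 = 64227985/43633 - 4*√3/43633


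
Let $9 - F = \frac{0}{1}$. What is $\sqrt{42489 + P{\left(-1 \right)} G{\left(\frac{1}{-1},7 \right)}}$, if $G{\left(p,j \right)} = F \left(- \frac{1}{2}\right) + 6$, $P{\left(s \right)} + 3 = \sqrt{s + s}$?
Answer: $\frac{\sqrt{169938 + 6 i \sqrt{2}}}{2} \approx 206.12 + 0.0051459 i$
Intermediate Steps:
$P{\left(s \right)} = -3 + \sqrt{2} \sqrt{s}$ ($P{\left(s \right)} = -3 + \sqrt{s + s} = -3 + \sqrt{2 s} = -3 + \sqrt{2} \sqrt{s}$)
$F = 9$ ($F = 9 - \frac{0}{1} = 9 - 0 \cdot 1 = 9 - 0 = 9 + 0 = 9$)
$G{\left(p,j \right)} = \frac{3}{2}$ ($G{\left(p,j \right)} = 9 \left(- \frac{1}{2}\right) + 6 = - \frac{9}{2} + 6 = \frac{3}{2}$)
$\sqrt{42489 + P{\left(-1 \right)} G{\left(\frac{1}{-1},7 \right)}} = \sqrt{42489 + \left(-3 + \sqrt{2} \sqrt{-1}\right) \frac{3}{2}} = \sqrt{42489 + \left(-3 + \sqrt{2} i\right) \frac{3}{2}} = \sqrt{42489 + \left(-3 + i \sqrt{2}\right) \frac{3}{2}} = \sqrt{42489 - \left(\frac{9}{2} - \frac{3 i \sqrt{2}}{2}\right)} = \sqrt{\frac{84969}{2} + \frac{3 i \sqrt{2}}{2}}$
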